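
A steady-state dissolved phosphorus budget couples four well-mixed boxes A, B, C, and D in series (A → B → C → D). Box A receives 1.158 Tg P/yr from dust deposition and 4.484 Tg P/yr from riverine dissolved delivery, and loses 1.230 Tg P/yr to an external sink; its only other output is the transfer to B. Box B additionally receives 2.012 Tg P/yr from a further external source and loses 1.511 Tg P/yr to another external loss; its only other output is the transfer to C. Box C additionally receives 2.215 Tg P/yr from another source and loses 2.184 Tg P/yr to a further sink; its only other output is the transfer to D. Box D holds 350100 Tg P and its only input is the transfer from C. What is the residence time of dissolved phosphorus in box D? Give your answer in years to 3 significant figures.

Box A: F(A→B) = (1.158 + 4.484) − 1.230 = 4.4120 Tg P/yr.
Box B: F(B→C) = (4.4120 + 2.012) − 1.511 = 4.9130 Tg P/yr.
Box C: F(C→D) = (4.9130 + 2.215) − 2.184 = 4.9440 Tg P/yr.
Box D throughput = its input = 4.9440 Tg P/yr; τ = 350100 / 4.9440 = 70810 yr.

70800 yr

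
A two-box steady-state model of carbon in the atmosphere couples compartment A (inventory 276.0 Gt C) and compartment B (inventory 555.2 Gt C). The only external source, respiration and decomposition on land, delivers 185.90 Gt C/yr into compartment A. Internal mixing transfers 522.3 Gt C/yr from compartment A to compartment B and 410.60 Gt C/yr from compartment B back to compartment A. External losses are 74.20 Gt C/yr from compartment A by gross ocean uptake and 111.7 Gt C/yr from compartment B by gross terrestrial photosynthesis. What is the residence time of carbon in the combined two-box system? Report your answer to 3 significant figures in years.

Treat the two boxes together as one reservoir: the mixing fluxes between them are internal recycling, so τ = ΣM / Σ(external losses).
M_total = 276.0 + 555.2 = 831.20 Gt C.
ΣF_external_out = 74.20 + 111.7 = 185.90 Gt C/yr.
τ = M_total / ΣF_ext = 831.20 / 185.90 = 4.471 yr.

4.47 yr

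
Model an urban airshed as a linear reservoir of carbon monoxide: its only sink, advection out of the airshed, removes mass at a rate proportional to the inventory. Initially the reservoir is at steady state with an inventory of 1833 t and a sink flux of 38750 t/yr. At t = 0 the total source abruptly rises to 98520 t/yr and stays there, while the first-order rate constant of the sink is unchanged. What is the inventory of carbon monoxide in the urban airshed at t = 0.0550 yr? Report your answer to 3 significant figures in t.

The sink rate constant is k = F₀/M₀ = 38750/1833 = 21.14 yr⁻¹.
Solving dM/dt = F₁ − kM with M(0) = M₀ gives M(t) = F₁/k + (M₀ − F₁/k)·e^(−kt).
F₁/k = 98520/21.14 = 4660.3 t; kt = 21.14 × 0.0550 = 1.163, e^(−kt) = 0.3126.
M(0.0550) = 4660.3 + (1833 − 4660.3) × 0.3126 = 4660.3 − 883.9 = 3776.4 t.

3780 t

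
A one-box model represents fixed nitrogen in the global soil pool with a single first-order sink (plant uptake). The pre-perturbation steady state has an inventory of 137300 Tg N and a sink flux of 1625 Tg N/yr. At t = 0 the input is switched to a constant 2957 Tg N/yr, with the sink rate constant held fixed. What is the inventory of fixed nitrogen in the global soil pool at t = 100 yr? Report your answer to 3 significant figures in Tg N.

215000 Tg N

The sink rate constant is k = F₀/M₀ = 1625/137300 = 0.01184 yr⁻¹.
Solving dM/dt = F₁ − kM with M(0) = M₀ gives M(t) = F₁/k + (M₀ − F₁/k)·e^(−kt).
F₁/k = 2957/0.01184 = 249840 Tg N; kt = 0.01184 × 100 = 1.184, e^(−kt) = 0.3062.
M(100) = 249840 + (137300 − 249840) × 0.3062 = 249840 − 34460 = 215380 Tg N.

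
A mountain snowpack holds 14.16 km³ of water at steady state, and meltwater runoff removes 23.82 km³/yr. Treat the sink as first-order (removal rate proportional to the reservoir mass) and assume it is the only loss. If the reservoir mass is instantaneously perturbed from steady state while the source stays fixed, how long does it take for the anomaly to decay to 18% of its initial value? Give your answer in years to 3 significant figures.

For a linear reservoir the anomaly decays as exp(−t/τ) with τ = M/F = 14.16/23.82 = 0.5945 yr.
exp(−t/τ) = 0.18 ⇒ t = −τ ln(0.18) = 0.5945 × 1.715 = 1.019 yr.

1.02 yr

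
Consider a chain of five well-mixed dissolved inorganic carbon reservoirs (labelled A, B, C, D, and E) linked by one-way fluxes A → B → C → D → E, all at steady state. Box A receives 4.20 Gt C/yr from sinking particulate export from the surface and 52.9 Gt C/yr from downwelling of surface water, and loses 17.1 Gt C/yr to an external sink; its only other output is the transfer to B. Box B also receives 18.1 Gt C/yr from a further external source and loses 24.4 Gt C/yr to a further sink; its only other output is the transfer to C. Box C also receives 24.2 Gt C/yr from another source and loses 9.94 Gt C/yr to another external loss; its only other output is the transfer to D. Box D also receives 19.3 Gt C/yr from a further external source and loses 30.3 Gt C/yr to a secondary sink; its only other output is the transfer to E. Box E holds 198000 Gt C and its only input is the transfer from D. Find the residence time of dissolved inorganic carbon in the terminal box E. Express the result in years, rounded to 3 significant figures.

5360 yr

Box A: F(A→B) = (4.20 + 52.9) − 17.1 = 40.000 Gt C/yr.
Box B: F(B→C) = (40.000 + 18.1) − 24.4 = 33.700 Gt C/yr.
Box C: F(C→D) = (33.700 + 24.2) − 9.94 = 47.960 Gt C/yr.
Box D: F(D→E) = (47.960 + 19.3) − 30.3 = 36.960 Gt C/yr.
Box E throughput = its input = 36.960 Gt C/yr; τ = 198000 / 36.960 = 5357 yr.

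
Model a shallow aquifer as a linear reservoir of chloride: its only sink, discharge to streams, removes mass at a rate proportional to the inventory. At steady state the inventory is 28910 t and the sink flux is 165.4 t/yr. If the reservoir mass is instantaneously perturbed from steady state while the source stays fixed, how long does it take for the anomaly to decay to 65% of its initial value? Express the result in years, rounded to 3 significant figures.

For a linear reservoir the anomaly decays as exp(−t/τ) with τ = M/F = 28910/165.4 = 174.8 yr.
exp(−t/τ) = 0.65 ⇒ t = −τ ln(0.65) = 174.8 × 0.4308 = 75.30 yr.

75.3 yr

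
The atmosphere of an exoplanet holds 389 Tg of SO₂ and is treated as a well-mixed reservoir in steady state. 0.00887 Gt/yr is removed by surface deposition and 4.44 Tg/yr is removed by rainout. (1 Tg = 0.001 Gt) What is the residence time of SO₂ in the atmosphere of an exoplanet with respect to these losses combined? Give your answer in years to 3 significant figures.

Convert the surface deposition flux: 0.00887 Gt/yr = 8.870 Tg/yr.
Total removal = 8.870 + 4.440 = 13.310 Tg/yr.
τ = M / ΣF_out = 389 / 13.310 = 29.23 yr.

29.2 yr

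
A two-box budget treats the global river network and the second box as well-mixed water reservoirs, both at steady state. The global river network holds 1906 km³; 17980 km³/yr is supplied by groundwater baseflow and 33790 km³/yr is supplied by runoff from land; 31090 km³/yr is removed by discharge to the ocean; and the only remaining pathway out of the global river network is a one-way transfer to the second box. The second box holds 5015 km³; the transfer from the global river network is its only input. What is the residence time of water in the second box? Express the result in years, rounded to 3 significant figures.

Balance the global river network: ΣF_in = 17980 + 33790 = 51770 km³/yr.
Transfer to the second box = ΣF_in − (31090) = 20680 km³/yr.
At steady state the output of the second box equals its input, 20680 km³/yr.
τ = M / F = 5015 / 20680 = 0.2425 yr.

0.243 yr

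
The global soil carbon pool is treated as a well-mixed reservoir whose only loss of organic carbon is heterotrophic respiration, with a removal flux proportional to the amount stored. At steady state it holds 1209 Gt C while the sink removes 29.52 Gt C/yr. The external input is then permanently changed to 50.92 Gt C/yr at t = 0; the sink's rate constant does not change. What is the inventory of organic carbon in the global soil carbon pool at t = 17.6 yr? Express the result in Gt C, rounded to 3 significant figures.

1520 Gt C

Residence time τ = M₀/F₀ = 40.96 yr. The eventual steady state is M_∞ = M₀·(F₁/F₀) = 1209 × 50.92/29.52 = 2085.4 Gt C.
The anomaly ΔM(t) = M(t) − M_∞ decays as ΔM₀·e^(−t/τ) with ΔM₀ = 1209 − 2085.4 = −876.4 Gt C.
At t = 17.6 yr, e^(−t/τ) = e^(−0.4297) = 0.6507, so ΔM = −570.3 Gt C and M = 2085.4 − 570.3 = 1515.2 Gt C.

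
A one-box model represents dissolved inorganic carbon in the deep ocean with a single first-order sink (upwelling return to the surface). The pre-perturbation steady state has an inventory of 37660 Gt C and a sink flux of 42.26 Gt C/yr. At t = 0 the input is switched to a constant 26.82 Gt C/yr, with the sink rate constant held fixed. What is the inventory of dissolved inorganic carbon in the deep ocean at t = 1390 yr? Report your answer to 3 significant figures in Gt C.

Residence time τ = M₀/F₀ = 891.2 yr. The eventual steady state is M_∞ = M₀·(F₁/F₀) = 37660 × 26.82/42.26 = 23901 Gt C.
The anomaly ΔM(t) = M(t) − M_∞ decays as ΔM₀·e^(−t/τ) with ΔM₀ = 37660 − 23901 = 13760 Gt C.
At t = 1390 yr, e^(−t/τ) = e^(−1.560) = 0.2102, so ΔM = 2892 Gt C and M = 23901 + 2892 = 26793 Gt C.

26800 Gt C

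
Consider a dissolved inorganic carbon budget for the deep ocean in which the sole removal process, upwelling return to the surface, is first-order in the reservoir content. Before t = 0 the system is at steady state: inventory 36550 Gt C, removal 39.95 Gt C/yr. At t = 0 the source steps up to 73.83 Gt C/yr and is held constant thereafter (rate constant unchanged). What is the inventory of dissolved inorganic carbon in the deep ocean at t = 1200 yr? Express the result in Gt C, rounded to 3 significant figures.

59200 Gt C

τ = M₀/F₀ = 36550/39.95 = 914.9 yr; rate constant k = 1/τ.
New steady state M_∞ = F₁/k = F₁·τ = 73.83 × 914.9 = 67547 Gt C.
M(t) = M_∞ + (M₀ − M_∞)·e^(−t/τ); t/τ = 1200/914.9 = 1.312, so e^(−t/τ) = 0.2694.
M(t) = 67547 − 31000 × 0.2694 = 59197 Gt C.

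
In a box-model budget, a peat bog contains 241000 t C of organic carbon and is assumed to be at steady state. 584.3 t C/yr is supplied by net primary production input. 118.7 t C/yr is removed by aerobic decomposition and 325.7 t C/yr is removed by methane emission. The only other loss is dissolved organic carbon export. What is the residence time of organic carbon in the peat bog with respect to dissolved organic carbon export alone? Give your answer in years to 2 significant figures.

At steady state ΣF_in = ΣF_out.
ΣF_in = 584.30 t C/yr.
Dissolved organic carbon export flux = ΣF_in − (118.7 + 325.7) = 584.30 − 444.4 = 139.9 t C/yr.
τ = M / F = 241000 / 139.9 = 1723 yr.

1700 yr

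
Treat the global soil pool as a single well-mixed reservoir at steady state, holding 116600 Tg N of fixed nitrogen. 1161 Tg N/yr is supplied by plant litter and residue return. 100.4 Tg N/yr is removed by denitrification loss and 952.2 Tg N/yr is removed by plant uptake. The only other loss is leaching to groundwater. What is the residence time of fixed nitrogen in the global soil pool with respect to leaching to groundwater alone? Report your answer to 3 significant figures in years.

1080 yr

At steady state ΣF_in = ΣF_out.
ΣF_in = 1161.0 Tg N/yr.
Leaching to groundwater flux = ΣF_in − (100.4 + 952.2) = 1161.0 − 1053 = 108.4 Tg N/yr.
τ = M / F = 116600 / 108.4 = 1076 yr.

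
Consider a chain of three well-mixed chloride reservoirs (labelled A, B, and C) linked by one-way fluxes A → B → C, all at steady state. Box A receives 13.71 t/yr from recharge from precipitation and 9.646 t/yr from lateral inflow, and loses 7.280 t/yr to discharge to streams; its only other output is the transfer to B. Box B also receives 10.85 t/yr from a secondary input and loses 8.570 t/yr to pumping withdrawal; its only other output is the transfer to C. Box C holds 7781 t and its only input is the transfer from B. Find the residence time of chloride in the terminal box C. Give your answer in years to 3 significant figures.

Box A: F(A→B) = (13.71 + 9.646) − 7.280 = 16.076 t/yr.
Box B: F(B→C) = (16.076 + 10.85) − 8.570 = 18.356 t/yr.
Box C throughput = its input = 18.356 t/yr; τ = 7781 / 18.356 = 423.9 yr.

424 yr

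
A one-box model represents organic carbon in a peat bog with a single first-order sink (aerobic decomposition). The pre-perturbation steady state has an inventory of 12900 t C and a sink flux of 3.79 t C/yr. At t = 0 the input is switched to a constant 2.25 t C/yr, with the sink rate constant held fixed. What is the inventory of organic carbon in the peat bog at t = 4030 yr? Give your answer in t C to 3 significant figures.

τ = M₀/F₀ = 12900/3.79 = 3404 yr; rate constant k = 1/τ.
New steady state M_∞ = F₁/k = F₁·τ = 2.25 × 3404 = 7658.3 t C.
M(t) = M_∞ + (M₀ − M_∞)·e^(−t/τ); t/τ = 4030/3404 = 1.184, so e^(−t/τ) = 0.3060.
M(t) = 7658.3 + 5242 × 0.3060 = 9262.5 t C.

9260 t C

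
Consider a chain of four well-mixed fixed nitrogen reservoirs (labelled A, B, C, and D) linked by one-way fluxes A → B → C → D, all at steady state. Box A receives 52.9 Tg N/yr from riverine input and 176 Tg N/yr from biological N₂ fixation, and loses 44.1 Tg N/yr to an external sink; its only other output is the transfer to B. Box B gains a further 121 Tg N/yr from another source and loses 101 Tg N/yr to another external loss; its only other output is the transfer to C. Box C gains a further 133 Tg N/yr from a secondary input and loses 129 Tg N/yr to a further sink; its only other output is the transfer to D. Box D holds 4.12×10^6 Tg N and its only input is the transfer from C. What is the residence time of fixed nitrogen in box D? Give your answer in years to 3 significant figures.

19700 yr

Box A: F(A→B) = (52.9 + 176) − 44.1 = 184.80 Tg N/yr.
Box B: F(B→C) = (184.80 + 121) − 101 = 204.80 Tg N/yr.
Box C: F(C→D) = (204.80 + 133) − 129 = 208.80 Tg N/yr.
Box D throughput = its input = 208.80 Tg N/yr; τ = 4.12×10^6 / 208.80 = 19730 yr.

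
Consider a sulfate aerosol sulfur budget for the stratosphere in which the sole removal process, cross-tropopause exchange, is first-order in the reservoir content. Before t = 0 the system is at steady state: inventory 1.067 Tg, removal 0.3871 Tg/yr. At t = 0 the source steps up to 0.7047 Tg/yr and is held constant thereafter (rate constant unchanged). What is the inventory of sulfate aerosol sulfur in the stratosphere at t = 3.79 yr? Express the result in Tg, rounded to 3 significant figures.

Residence time τ = M₀/F₀ = 2.756 yr. The eventual steady state is M_∞ = M₀·(F₁/F₀) = 1.067 × 0.7047/0.3871 = 1.9424 Tg.
The anomaly ΔM(t) = M(t) − M_∞ decays as ΔM₀·e^(−t/τ) with ΔM₀ = 1.067 − 1.9424 = −0.8754 Tg.
At t = 3.79 yr, e^(−t/τ) = e^(−1.375) = 0.2528, so ΔM = −0.2213 Tg and M = 1.9424 − 0.2213 = 1.7211 Tg.

1.72 Tg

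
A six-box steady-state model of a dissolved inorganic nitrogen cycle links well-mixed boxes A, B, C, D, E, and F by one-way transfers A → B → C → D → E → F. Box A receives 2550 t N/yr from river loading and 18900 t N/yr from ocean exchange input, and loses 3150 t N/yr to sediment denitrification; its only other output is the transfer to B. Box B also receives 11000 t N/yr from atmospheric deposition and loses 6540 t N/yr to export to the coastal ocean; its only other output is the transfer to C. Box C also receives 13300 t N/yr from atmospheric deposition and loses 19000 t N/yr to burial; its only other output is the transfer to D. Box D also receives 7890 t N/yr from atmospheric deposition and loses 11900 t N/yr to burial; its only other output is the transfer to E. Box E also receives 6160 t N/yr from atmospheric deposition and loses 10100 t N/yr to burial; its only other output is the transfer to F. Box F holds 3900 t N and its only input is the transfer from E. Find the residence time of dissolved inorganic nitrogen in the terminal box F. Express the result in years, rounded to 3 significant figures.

Box A: F(A→B) = (2550 + 18900) − 3150 = 18300 t N/yr.
Box B: F(B→C) = (18300 + 11000) − 6540 = 22760 t N/yr.
Box C: F(C→D) = (22760 + 13300) − 19000 = 17060 t N/yr.
Box D: F(D→E) = (17060 + 7890) − 11900 = 13050 t N/yr.
Box E: F(E→F) = (13050 + 6160) − 10100 = 9110.0 t N/yr.
Box F throughput = its input = 9110.0 t N/yr; τ = 3900 / 9110.0 = 0.4281 yr.

0.428 yr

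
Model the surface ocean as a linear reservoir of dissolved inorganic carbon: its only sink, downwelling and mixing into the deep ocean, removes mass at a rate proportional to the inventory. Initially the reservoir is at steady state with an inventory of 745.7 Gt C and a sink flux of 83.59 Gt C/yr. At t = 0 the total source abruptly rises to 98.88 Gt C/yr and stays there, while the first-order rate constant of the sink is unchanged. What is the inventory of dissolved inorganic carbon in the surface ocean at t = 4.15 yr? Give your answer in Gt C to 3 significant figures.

Residence time τ = M₀/F₀ = 8.921 yr. The eventual steady state is M_∞ = M₀·(F₁/F₀) = 745.7 × 98.88/83.59 = 882.10 Gt C.
The anomaly ΔM(t) = M(t) − M_∞ decays as ΔM₀·e^(−t/τ) with ΔM₀ = 745.7 − 882.10 = −136.4 Gt C.
At t = 4.15 yr, e^(−t/τ) = e^(−0.4652) = 0.6280, so ΔM = −85.66 Gt C and M = 882.10 − 85.66 = 796.44 Gt C.

796 Gt C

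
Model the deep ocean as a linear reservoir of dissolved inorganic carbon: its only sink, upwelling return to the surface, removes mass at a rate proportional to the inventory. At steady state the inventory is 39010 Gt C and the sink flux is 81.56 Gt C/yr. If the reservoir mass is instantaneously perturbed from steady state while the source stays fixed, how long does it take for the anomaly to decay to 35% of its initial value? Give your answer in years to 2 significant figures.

500 yr

For a linear reservoir the anomaly decays as exp(−t/τ) with τ = M/F = 39010/81.56 = 478.3 yr.
exp(−t/τ) = 0.35 ⇒ t = −τ ln(0.35) = 478.3 × 1.050 = 502.1 yr.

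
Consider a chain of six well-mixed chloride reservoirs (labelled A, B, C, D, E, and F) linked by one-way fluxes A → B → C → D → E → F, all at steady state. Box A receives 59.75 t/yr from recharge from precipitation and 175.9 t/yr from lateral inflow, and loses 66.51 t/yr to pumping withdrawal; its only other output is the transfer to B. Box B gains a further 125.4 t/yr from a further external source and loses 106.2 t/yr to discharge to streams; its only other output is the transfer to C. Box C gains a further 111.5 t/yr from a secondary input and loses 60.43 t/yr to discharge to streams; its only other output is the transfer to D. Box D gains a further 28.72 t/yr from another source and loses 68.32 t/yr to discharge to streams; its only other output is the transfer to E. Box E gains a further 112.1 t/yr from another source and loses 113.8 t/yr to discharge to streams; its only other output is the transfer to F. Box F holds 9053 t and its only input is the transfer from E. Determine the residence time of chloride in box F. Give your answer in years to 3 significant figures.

Box A: F(A→B) = (59.75 + 175.9) − 66.51 = 169.14 t/yr.
Box B: F(B→C) = (169.14 + 125.4) − 106.2 = 188.34 t/yr.
Box C: F(C→D) = (188.34 + 111.5) − 60.43 = 239.41 t/yr.
Box D: F(D→E) = (239.41 + 28.72) − 68.32 = 199.81 t/yr.
Box E: F(E→F) = (199.81 + 112.1) − 113.8 = 198.11 t/yr.
Box F throughput = its input = 198.11 t/yr; τ = 9053 / 198.11 = 45.70 yr.

45.7 yr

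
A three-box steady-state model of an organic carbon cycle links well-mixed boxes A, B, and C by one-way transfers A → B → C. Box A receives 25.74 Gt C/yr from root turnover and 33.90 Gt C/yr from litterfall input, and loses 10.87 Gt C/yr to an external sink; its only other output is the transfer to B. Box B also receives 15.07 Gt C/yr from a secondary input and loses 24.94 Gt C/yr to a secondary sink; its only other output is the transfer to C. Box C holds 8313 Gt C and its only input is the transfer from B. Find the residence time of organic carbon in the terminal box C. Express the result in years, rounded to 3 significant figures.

Box A: F(A→B) = (25.74 + 33.90) − 10.87 = 48.770 Gt C/yr.
Box B: F(B→C) = (48.770 + 15.07) − 24.94 = 38.900 Gt C/yr.
Box C throughput = its input = 38.900 Gt C/yr; τ = 8313 / 38.900 = 213.7 yr.

214 yr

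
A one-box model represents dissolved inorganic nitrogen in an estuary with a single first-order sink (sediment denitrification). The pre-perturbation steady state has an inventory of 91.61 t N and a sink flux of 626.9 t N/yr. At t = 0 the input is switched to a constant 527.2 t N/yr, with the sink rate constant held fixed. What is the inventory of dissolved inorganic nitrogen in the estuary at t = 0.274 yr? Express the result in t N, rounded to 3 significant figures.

79.3 t N

τ = M₀/F₀ = 91.61/626.9 = 0.1461 yr; rate constant k = 1/τ.
New steady state M_∞ = F₁/k = F₁·τ = 527.2 × 0.1461 = 77.041 t N.
M(t) = M_∞ + (M₀ − M_∞)·e^(−t/τ); t/τ = 0.274/0.1461 = 1.875, so e^(−t/τ) = 0.1534.
M(t) = 77.041 + 14.57 × 0.1534 = 79.275 t N.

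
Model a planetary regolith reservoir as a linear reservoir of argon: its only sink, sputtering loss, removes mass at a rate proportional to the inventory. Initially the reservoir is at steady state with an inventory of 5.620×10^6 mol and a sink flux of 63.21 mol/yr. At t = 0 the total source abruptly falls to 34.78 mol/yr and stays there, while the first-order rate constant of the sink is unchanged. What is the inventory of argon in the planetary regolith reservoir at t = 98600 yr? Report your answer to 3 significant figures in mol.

3.93×10^6 mol

Residence time τ = M₀/F₀ = 88910 yr. The eventual steady state is M_∞ = M₀·(F₁/F₀) = 5.620×10^6 × 34.78/63.21 = 3.0923×10^6 mol.
The anomaly ΔM(t) = M(t) − M_∞ decays as ΔM₀·e^(−t/τ) with ΔM₀ = 5.620×10^6 − 3.0923×10^6 = 2.528×10^6 mol.
At t = 98600 yr, e^(−t/τ) = e^(−1.109) = 0.3299, so ΔM = 833900 mol and M = 3.0923×10^6 + 833900 = 3.9262×10^6 mol.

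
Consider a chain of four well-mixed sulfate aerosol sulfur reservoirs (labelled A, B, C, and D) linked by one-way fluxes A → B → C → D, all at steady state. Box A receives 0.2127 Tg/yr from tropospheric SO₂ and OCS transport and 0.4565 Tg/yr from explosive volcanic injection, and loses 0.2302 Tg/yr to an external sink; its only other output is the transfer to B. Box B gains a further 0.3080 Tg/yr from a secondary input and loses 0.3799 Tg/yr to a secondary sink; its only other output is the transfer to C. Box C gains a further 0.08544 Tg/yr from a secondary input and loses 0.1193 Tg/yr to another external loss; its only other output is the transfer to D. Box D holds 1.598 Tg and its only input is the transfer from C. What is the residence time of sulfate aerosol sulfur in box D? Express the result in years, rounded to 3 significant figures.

Box A: F(A→B) = (0.2127 + 0.4565) − 0.2302 = 0.43900 Tg/yr.
Box B: F(B→C) = (0.43900 + 0.3080) − 0.3799 = 0.36710 Tg/yr.
Box C: F(C→D) = (0.36710 + 0.08544) − 0.1193 = 0.33324 Tg/yr.
Box D throughput = its input = 0.33324 Tg/yr; τ = 1.598 / 0.33324 = 4.795 yr.

4.80 yr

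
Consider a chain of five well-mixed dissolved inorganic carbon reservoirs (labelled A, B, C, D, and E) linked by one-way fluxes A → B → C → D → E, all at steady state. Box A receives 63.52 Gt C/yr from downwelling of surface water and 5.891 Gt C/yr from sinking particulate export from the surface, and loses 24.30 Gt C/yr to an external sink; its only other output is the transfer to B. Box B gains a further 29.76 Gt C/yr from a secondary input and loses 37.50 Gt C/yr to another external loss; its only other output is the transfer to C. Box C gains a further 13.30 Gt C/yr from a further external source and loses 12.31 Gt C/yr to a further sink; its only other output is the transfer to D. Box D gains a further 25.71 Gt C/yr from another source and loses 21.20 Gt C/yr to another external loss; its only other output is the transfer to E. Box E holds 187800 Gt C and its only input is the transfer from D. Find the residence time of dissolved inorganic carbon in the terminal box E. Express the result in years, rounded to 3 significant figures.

Box A: F(A→B) = (63.52 + 5.891) − 24.30 = 45.111 Gt C/yr.
Box B: F(B→C) = (45.111 + 29.76) − 37.50 = 37.371 Gt C/yr.
Box C: F(C→D) = (37.371 + 13.30) − 12.31 = 38.361 Gt C/yr.
Box D: F(D→E) = (38.361 + 25.71) − 21.20 = 42.871 Gt C/yr.
Box E throughput = its input = 42.871 Gt C/yr; τ = 187800 / 42.871 = 4381 yr.

4380 yr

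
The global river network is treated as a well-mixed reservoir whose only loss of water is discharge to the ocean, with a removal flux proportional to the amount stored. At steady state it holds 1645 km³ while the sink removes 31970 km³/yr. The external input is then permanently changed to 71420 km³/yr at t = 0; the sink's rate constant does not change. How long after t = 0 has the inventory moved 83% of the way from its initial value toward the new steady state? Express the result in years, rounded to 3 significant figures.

τ = M₀/F₀ = 1645/31970 = 0.05145 yr.
The remaining gap fraction is e^(−t/τ); 83% covered ⇒ e^(−t/τ) = 0.170.
t = −τ ln(0.170) = 0.05145 × 1.772 = 0.09118 yr.

0.0912 yr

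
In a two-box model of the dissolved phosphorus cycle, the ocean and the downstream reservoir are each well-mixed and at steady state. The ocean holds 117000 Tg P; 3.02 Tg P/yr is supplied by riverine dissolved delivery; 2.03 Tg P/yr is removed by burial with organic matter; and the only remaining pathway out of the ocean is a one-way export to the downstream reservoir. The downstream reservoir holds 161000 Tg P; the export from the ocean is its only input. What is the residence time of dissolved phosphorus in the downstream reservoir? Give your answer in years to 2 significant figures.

Balance the ocean: ΣF_in = 3.0200 Tg P/yr.
Export to the downstream reservoir = ΣF_in − (2.03) = 0.99000 Tg P/yr.
At steady state the output of the downstream reservoir equals its input, 0.99000 Tg P/yr.
τ = M / F = 161000 / 0.99000 = 162600 yr.

160000 yr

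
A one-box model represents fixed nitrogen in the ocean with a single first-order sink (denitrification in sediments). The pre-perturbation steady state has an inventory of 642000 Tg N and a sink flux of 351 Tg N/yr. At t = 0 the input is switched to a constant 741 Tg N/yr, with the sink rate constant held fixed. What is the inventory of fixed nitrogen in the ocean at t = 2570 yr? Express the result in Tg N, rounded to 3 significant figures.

1.18×10^6 Tg N

Residence time τ = M₀/F₀ = 1829 yr. The eventual steady state is M_∞ = M₀·(F₁/F₀) = 642000 × 741/351 = 1.3553×10^6 Tg N.
The anomaly ΔM(t) = M(t) − M_∞ decays as ΔM₀·e^(−t/τ) with ΔM₀ = 642000 − 1.3553×10^6 = −713300 Tg N.
At t = 2570 yr, e^(−t/τ) = e^(−1.405) = 0.2453, so ΔM = −175000 Tg N and M = 1.3553×10^6 − 175000 = 1.1803×10^6 Tg N.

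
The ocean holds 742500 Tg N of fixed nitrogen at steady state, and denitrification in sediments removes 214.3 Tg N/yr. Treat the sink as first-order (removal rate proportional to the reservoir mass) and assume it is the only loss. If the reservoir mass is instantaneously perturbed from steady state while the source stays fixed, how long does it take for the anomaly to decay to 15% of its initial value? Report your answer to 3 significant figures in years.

6570 yr

For a linear reservoir the anomaly decays as exp(−t/τ) with τ = M/F = 742500/214.3 = 3465 yr.
exp(−t/τ) = 0.15 ⇒ t = −τ ln(0.15) = 3465 × 1.897 = 6573 yr.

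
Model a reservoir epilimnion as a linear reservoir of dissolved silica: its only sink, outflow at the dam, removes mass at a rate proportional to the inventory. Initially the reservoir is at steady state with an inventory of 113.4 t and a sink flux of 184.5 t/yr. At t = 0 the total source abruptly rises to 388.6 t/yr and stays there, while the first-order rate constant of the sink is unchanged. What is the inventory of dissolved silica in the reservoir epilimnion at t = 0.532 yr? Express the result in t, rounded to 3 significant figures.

186 t

τ = M₀/F₀ = 113.4/184.5 = 0.6146 yr; rate constant k = 1/τ.
New steady state M_∞ = F₁/k = F₁·τ = 388.6 × 0.6146 = 238.85 t.
M(t) = M_∞ + (M₀ − M_∞)·e^(−t/τ); t/τ = 0.532/0.6146 = 0.8656, so e^(−t/τ) = 0.4208.
M(t) = 238.85 − 125.4 × 0.4208 = 186.06 t.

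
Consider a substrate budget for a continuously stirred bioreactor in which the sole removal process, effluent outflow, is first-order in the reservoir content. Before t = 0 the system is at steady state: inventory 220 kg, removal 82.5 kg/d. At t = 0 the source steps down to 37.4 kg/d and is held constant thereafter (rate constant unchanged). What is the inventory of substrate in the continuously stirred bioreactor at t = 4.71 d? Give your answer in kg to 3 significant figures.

120 kg

The sink rate constant is k = F₀/M₀ = 82.5/220 = 0.3750 d⁻¹.
Solving dM/dt = F₁ − kM with M(0) = M₀ gives M(t) = F₁/k + (M₀ − F₁/k)·e^(−kt).
F₁/k = 37.4/0.3750 = 99.733 kg; kt = 0.3750 × 4.71 = 1.766, e^(−kt) = 0.1710.
M(4.71) = 99.733 + (220 − 99.733) × 0.1710 = 99.733 + 20.56 = 120.30 kg.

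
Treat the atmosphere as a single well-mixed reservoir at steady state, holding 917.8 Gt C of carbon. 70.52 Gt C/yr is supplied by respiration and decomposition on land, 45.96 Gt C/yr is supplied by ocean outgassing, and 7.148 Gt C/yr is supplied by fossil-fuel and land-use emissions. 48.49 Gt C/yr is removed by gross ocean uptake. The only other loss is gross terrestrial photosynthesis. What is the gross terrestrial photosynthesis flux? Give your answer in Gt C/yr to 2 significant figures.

At steady state ΣF_in = ΣF_out.
ΣF_in = 70.52 + 45.96 + 7.148 = 123.63 Gt C/yr.
Gross terrestrial photosynthesis flux = ΣF_in − (48.49) = 123.63 − 48.49 = 75.14 Gt C/yr.

75 Gt C/yr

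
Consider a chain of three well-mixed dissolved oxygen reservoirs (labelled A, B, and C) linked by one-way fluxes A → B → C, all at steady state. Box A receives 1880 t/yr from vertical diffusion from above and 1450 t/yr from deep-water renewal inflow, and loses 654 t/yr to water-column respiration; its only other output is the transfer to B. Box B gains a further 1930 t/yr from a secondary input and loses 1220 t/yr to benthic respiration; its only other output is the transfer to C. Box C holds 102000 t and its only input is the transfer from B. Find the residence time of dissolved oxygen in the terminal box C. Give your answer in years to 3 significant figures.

30.1 yr

Box A: F(A→B) = (1880 + 1450) − 654 = 2676.0 t/yr.
Box B: F(B→C) = (2676.0 + 1930) − 1220 = 3386.0 t/yr.
Box C throughput = its input = 3386.0 t/yr; τ = 102000 / 3386.0 = 30.12 yr.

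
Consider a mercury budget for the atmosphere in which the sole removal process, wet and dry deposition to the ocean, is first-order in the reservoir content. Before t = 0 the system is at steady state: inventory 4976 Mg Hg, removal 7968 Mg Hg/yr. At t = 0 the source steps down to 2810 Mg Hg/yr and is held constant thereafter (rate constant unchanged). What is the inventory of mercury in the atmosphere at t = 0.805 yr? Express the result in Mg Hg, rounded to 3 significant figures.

2640 Mg Hg

The sink rate constant is k = F₀/M₀ = 7968/4976 = 1.601 yr⁻¹.
Solving dM/dt = F₁ − kM with M(0) = M₀ gives M(t) = F₁/k + (M₀ − F₁/k)·e^(−kt).
F₁/k = 2810/1.601 = 1754.8 Mg Hg; kt = 1.601 × 0.805 = 1.289, e^(−kt) = 0.2755.
M(0.805) = 1754.8 + (4976 − 1754.8) × 0.2755 = 1754.8 + 887.5 = 2642.4 Mg Hg.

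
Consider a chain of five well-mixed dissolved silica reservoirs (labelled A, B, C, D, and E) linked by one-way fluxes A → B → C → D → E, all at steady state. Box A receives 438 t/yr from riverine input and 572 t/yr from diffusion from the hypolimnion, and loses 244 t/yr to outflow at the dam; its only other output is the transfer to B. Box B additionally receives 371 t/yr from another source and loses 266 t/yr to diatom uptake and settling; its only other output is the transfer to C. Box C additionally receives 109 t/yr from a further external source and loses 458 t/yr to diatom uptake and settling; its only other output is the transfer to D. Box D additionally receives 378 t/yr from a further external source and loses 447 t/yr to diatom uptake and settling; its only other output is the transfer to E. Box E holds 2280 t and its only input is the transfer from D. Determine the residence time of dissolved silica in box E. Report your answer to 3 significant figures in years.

5.03 yr

Box A: F(A→B) = (438 + 572) − 244 = 766.00 t/yr.
Box B: F(B→C) = (766.00 + 371) − 266 = 871.00 t/yr.
Box C: F(C→D) = (871.00 + 109) − 458 = 522.00 t/yr.
Box D: F(D→E) = (522.00 + 378) − 447 = 453.00 t/yr.
Box E throughput = its input = 453.00 t/yr; τ = 2280 / 453.00 = 5.033 yr.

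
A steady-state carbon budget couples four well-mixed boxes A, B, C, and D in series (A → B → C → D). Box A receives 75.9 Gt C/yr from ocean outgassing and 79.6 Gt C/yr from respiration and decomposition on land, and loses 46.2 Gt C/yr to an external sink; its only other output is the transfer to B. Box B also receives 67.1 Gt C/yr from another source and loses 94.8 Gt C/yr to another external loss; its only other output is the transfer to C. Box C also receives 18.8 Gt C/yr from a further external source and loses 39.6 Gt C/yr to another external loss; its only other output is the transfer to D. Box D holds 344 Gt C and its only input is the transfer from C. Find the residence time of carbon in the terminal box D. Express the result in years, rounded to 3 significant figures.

5.66 yr

Box A: F(A→B) = (75.9 + 79.6) − 46.2 = 109.30 Gt C/yr.
Box B: F(B→C) = (109.30 + 67.1) − 94.8 = 81.600 Gt C/yr.
Box C: F(C→D) = (81.600 + 18.8) − 39.6 = 60.800 Gt C/yr.
Box D throughput = its input = 60.800 Gt C/yr; τ = 344 / 60.800 = 5.658 yr.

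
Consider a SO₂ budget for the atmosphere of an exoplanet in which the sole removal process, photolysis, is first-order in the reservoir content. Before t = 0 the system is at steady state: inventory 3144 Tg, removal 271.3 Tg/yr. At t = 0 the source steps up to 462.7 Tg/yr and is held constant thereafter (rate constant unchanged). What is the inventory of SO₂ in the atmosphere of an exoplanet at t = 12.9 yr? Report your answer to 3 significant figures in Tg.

τ = M₀/F₀ = 3144/271.3 = 11.59 yr; rate constant k = 1/τ.
New steady state M_∞ = F₁/k = F₁·τ = 462.7 × 11.59 = 5362.1 Tg.
M(t) = M_∞ + (M₀ − M_∞)·e^(−t/τ); t/τ = 12.9/11.59 = 1.113, so e^(−t/τ) = 0.3285.
M(t) = 5362.1 − 2218 × 0.3285 = 4633.4 Tg.

4630 Tg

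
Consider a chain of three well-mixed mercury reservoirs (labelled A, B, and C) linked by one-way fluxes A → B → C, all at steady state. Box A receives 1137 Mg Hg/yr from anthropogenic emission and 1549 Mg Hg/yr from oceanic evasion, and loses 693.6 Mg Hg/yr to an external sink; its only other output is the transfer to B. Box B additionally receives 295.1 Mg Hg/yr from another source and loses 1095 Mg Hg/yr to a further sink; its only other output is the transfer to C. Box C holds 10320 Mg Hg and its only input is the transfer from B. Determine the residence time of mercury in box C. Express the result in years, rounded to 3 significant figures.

Box A: F(A→B) = (1137 + 1549) − 693.6 = 1992.4 Mg Hg/yr.
Box B: F(B→C) = (1992.4 + 295.1) − 1095 = 1192.5 Mg Hg/yr.
Box C throughput = its input = 1192.5 Mg Hg/yr; τ = 10320 / 1192.5 = 8.654 yr.

8.65 yr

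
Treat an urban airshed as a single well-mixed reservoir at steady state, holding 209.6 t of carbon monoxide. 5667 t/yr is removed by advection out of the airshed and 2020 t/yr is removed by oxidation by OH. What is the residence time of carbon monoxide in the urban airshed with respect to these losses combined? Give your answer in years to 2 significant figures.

0.027 yr

Total removal = 5667 + 2020 = 7687.0 t/yr.
τ = M / ΣF_out = 209.6 / 7687.0 = 0.02727 yr.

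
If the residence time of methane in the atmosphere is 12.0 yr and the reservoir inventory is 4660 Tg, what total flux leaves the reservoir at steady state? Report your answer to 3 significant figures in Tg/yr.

388 Tg/yr

F = M / τ = 4660 / 12.0 = 388.3 Tg/yr.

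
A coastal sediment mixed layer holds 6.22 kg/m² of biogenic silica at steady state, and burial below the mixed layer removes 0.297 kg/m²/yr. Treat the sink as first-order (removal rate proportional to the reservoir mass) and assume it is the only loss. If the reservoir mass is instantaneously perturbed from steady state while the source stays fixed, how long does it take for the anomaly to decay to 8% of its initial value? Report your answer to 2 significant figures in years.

For a linear reservoir the anomaly decays as exp(−t/τ) with τ = M/F = 6.22/0.297 = 20.94 yr.
exp(−t/τ) = 0.08 ⇒ t = −τ ln(0.08) = 20.94 × 2.526 = 52.90 yr.

53 yr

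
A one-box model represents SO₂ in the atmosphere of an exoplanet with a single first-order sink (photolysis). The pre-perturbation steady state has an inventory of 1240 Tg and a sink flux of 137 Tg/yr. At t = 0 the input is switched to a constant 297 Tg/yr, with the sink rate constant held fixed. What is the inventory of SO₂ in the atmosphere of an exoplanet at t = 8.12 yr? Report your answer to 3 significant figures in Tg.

2100 Tg

τ = M₀/F₀ = 1240/137 = 9.051 yr; rate constant k = 1/τ.
New steady state M_∞ = F₁/k = F₁·τ = 297 × 9.051 = 2688.2 Tg.
M(t) = M_∞ + (M₀ − M_∞)·e^(−t/τ); t/τ = 8.12/9.051 = 0.8971, so e^(−t/τ) = 0.4077.
M(t) = 2688.2 − 1448 × 0.4077 = 2097.7 Tg.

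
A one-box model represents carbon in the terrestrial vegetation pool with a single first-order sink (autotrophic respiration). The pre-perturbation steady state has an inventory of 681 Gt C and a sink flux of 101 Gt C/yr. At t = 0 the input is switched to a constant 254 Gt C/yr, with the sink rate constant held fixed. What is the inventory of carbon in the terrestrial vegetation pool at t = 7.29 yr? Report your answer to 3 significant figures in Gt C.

The sink rate constant is k = F₀/M₀ = 101/681 = 0.1483 yr⁻¹.
Solving dM/dt = F₁ − kM with M(0) = M₀ gives M(t) = F₁/k + (M₀ − F₁/k)·e^(−kt).
F₁/k = 254/0.1483 = 1712.6 Gt C; kt = 0.1483 × 7.29 = 1.081, e^(−kt) = 0.3392.
M(7.29) = 1712.6 + (681 − 1712.6) × 0.3392 = 1712.6 − 349.9 = 1362.7 Gt C.

1360 Gt C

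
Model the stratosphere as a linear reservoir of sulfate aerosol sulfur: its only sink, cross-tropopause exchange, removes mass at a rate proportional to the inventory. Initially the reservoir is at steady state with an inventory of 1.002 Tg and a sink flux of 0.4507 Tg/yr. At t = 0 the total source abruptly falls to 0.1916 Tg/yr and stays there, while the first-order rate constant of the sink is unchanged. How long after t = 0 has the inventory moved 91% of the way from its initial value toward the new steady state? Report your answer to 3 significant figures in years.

5.35 yr

τ = M₀/F₀ = 1.002/0.4507 = 2.223 yr.
The remaining gap fraction is e^(−t/τ); 91% covered ⇒ e^(−t/τ) = 0.0900.
t = −τ ln(0.0900) = 2.223 × 2.408 = 5.353 yr.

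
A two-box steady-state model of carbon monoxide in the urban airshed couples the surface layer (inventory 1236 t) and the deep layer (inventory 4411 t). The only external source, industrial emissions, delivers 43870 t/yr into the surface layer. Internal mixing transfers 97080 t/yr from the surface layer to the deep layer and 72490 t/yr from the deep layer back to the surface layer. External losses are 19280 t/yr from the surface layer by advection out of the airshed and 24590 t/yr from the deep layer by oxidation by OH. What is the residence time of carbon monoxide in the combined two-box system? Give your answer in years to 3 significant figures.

Residence time in the combined system uses the total inventory and the total *external* removal — internal exchanges between the two boxes cancel.
M_total = 1236 + 4411 = 5647.0 t.
ΣF_external_out = 19280 + 24590 = 43870 t/yr.
τ = M_total / ΣF_ext = 5647.0 / 43870 = 0.1287 yr.

0.129 yr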